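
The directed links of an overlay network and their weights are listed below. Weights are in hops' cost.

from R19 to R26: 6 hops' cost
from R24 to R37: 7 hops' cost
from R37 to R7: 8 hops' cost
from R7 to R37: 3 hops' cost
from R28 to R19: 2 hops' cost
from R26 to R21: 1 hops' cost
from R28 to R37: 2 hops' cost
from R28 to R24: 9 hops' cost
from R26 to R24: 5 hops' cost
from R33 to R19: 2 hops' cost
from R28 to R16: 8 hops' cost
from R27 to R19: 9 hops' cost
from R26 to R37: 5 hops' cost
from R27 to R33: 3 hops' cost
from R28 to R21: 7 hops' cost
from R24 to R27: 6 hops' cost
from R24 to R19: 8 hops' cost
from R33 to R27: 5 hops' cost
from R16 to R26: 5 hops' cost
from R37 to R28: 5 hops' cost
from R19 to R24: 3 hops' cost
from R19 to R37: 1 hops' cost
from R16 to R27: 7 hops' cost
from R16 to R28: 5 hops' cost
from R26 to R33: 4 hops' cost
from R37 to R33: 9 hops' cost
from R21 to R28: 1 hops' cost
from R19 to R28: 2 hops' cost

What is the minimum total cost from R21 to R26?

9 hops' cost

Candidate routes:
R21 - R28 - R16 - R26: 1+8+5 = 14
R21 - R28 - R19 - R26: 1+2+6 = 9
The minimum is 9 hops' cost via R21 - R28 - R19 - R26.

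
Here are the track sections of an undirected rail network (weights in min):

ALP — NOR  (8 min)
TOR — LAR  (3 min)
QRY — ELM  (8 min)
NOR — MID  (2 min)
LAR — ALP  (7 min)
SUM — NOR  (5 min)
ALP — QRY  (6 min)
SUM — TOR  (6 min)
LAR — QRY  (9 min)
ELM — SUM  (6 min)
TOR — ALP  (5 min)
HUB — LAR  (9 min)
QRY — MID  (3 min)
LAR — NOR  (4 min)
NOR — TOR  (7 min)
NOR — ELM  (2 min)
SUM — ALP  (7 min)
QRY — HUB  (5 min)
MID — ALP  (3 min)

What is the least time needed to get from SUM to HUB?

Settle nodes by increasing distance from SUM:
SUM: 0
NOR: 5  (via SUM)
TOR: 6  (via SUM)
ELM: 6  (via SUM)
MID: 7  (via NOR)
ALP: 7  (via SUM)
LAR: 9  (via NOR)
QRY: 10  (via MID)
HUB: 15  (via QRY)
Shortest route: SUM → NOR → MID → QRY → HUB = 15 min.

15 min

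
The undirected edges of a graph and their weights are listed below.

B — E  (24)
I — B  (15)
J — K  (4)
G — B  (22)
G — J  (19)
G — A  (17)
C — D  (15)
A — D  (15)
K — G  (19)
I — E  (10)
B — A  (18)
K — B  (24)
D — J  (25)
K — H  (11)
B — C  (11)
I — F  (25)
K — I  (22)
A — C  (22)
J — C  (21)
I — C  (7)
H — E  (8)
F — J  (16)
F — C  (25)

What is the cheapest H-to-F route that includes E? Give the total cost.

Best H to E: H → E costing 8
Shortest E→F: E → I → F = 35
Total via E: 8 + 35 = 43.

43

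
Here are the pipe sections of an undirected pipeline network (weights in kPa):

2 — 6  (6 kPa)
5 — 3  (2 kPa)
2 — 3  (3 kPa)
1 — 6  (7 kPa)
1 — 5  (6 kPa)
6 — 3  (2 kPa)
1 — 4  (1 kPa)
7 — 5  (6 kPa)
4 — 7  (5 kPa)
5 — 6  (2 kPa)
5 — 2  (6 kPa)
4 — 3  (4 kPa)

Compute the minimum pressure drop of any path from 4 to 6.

6 kPa

Running Dijkstra from 4:
4: 0
1: 1  (via 4)
3: 4  (via 4)
7: 5  (via 4)
5: 6  (via 3)
6: 6  (via 3)
Shortest route: 4 → 3 → 6 = 6 kPa.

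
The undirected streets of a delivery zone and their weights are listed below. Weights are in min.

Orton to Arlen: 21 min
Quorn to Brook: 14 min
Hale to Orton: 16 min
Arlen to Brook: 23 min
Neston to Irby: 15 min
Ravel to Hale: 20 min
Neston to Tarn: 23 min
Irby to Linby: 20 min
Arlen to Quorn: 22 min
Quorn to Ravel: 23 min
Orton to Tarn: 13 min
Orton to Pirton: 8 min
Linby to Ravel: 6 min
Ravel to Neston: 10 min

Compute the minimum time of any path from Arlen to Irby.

Settle nodes by increasing distance from Arlen:
Arlen: 0
Orton: 21  (via Arlen)
Quorn: 22  (via Arlen)
Brook: 23  (via Arlen)
Pirton: 29  (via Orton)
Tarn: 34  (via Orton)
Hale: 37  (via Orton)
Ravel: 45  (via Quorn)
Linby: 51  (via Ravel)
Neston: 55  (via Ravel)
Irby: 70  (via Neston)
Shortest route: Arlen–Quorn–Ravel–Neston–Irby = 70 min.

70 min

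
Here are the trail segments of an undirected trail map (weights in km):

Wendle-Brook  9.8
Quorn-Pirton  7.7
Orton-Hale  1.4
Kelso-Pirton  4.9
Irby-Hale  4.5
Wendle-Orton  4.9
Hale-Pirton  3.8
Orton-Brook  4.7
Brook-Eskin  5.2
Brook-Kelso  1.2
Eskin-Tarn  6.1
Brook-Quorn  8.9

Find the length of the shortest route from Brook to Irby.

Compare a few routes:
Brook - Orton - Hale - Irby: 4.7+1.4+4.5 = 10.6
Brook - Kelso - Pirton - Hale - Irby: 1.2+4.9+3.8+4.5 = 14.4
The minimum is 10.6 km via Brook - Orton - Hale - Irby.

10.6 km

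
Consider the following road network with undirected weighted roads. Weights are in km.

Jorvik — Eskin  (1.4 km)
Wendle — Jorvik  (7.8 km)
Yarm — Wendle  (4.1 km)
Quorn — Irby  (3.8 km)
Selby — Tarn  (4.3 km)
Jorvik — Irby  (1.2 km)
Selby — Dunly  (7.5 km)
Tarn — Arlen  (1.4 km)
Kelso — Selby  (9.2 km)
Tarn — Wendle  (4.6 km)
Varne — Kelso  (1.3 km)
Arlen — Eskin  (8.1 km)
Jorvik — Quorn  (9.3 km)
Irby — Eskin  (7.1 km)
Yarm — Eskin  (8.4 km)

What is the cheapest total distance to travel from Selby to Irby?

16.4 km

Shortest distances from Selby:
Selby: 0
Tarn: 4.3  (via Selby)
Arlen: 5.7  (via Tarn)
Dunly: 7.5  (via Selby)
Wendle: 8.9  (via Tarn)
Kelso: 9.2  (via Selby)
Varne: 10.5  (via Kelso)
Yarm: 13  (via Wendle)
Eskin: 13.8  (via Arlen)
Jorvik: 15.2  (via Eskin)
Irby: 16.4  (via Jorvik)
Shortest route: Selby → Tarn → Arlen → Eskin → Jorvik → Irby = 16.4 km.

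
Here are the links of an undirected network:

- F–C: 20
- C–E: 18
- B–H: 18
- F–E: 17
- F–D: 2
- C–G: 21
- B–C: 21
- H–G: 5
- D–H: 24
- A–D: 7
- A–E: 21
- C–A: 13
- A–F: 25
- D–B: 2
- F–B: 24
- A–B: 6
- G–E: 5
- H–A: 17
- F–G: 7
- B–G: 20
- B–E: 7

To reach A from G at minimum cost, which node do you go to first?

F

Enumerating some paths:
G - E - B - A: 5+7+6 = 18
G - F - D - A: 7+2+7 = 16
G - E - B - D - A: 5+7+2+7 = 21
G - F - D - B - A: 7+2+2+6 = 17
Cheapest is G - F - D - A at 16.
So from G the first move is to F.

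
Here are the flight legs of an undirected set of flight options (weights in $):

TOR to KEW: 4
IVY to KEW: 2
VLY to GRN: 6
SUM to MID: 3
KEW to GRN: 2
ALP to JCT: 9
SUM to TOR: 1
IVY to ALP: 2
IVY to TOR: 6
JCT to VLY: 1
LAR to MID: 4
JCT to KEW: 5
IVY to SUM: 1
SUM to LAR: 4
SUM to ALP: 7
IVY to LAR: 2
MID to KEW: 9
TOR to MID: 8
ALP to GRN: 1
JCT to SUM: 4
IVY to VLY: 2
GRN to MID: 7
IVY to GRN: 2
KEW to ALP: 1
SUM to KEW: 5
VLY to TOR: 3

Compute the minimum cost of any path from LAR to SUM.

$3

Shortest distances from LAR:
LAR: 0
IVY: 2  (via LAR)
SUM: 3  (via IVY)
Shortest route: LAR–IVY–SUM = $3.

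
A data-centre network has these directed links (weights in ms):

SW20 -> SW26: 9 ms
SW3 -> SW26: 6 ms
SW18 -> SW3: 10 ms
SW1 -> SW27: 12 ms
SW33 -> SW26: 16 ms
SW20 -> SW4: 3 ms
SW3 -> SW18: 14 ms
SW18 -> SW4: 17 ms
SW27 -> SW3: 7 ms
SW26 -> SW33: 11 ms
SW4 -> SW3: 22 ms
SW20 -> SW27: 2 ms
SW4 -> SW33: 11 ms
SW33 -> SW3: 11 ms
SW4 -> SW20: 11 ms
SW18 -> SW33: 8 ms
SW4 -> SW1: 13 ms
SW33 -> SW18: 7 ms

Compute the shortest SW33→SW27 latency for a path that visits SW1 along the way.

Best SW33 to SW1: SW33–SW18–SW4–SW1 costing 37
Best SW1 to SW27: SW1–SW27 costing 12
Total via SW1: 37 + 12 = 49 ms.

49 ms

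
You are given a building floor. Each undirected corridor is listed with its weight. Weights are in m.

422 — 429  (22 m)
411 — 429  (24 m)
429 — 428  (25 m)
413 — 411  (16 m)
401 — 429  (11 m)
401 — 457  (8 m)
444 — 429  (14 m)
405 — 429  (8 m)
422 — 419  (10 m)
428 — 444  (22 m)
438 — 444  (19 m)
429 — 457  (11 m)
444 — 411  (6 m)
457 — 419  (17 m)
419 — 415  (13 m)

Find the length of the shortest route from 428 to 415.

Compare a few routes:
428–429–422–419–415: 25+22+10+13 = 70
428–429–457–419–415: 25+11+17+13 = 66
428–429–401–457–419–415: 25+11+8+17+13 = 74
Cheapest is 428–429–457–419–415 at 66 m.

66 m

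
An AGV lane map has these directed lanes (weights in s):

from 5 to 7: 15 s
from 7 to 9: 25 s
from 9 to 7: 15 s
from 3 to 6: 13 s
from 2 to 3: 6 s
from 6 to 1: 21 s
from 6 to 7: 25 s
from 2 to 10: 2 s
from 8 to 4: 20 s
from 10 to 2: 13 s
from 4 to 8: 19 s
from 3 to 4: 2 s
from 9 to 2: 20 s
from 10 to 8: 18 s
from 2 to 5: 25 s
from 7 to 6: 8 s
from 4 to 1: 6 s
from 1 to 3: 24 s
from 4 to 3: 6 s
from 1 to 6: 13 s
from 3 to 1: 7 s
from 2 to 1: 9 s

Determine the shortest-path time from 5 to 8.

80 s

Shortest distances from 5:
5: 0
7: 15  (via 5)
6: 23  (via 7)
9: 40  (via 7)
1: 44  (via 6)
2: 60  (via 9)
10: 62  (via 2)
3: 66  (via 2)
4: 68  (via 3)
8: 80  (via 10)
Shortest route: 5–7–9–2–10–8 = 80 s.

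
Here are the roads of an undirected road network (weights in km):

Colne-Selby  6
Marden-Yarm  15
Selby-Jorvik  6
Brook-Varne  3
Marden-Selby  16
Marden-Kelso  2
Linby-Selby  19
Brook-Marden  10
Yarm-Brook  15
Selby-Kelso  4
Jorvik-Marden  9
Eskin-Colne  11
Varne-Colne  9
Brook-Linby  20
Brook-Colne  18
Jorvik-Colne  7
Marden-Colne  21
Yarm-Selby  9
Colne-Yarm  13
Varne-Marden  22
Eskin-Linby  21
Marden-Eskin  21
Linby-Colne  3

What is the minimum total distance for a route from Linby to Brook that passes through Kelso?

25 km

Best Linby to Kelso: Linby–Colne–Selby–Kelso costing 13
Shortest Kelso→Brook: Kelso–Marden–Brook = 12
Total via Kelso: 13 + 12 = 25 km.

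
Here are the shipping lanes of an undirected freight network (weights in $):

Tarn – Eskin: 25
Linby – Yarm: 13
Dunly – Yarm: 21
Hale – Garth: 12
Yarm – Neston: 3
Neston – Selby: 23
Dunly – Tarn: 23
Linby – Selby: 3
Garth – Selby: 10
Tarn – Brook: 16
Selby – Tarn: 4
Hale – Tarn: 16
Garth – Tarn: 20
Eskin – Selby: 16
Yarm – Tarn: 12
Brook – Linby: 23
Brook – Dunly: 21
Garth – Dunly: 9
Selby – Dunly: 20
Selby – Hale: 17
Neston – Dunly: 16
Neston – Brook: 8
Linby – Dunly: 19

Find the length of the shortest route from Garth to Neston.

Candidate routes:
Garth–Dunly–Neston: 9+16 = 25
Garth–Selby–Linby–Yarm–Neston: 10+3+13+3 = 29
Garth–Selby–Tarn–Yarm–Neston: 10+4+12+3 = 29
Garth–Selby–Neston: 10+23 = 33
Cheapest is Garth–Dunly–Neston at $25.

$25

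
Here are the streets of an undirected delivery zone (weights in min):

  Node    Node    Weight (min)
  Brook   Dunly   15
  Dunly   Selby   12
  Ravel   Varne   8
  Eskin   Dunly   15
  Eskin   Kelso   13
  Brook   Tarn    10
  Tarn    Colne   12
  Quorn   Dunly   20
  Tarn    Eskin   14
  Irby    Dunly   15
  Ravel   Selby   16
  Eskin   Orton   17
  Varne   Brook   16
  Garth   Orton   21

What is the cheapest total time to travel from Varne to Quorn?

51 min

Running Dijkstra from Varne:
Varne: 0
Ravel: 8  (via Varne)
Brook: 16  (via Varne)
Selby: 24  (via Ravel)
Tarn: 26  (via Brook)
Dunly: 31  (via Brook)
Colne: 38  (via Tarn)
Eskin: 40  (via Tarn)
Irby: 46  (via Dunly)
Quorn: 51  (via Dunly)
Shortest route: Varne–Brook–Dunly–Quorn = 51 min.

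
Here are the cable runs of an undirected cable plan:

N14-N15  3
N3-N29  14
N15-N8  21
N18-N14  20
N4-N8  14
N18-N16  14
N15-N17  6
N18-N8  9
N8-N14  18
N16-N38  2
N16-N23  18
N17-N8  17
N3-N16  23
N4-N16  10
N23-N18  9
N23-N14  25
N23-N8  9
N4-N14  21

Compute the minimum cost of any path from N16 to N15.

34

Shortest distances from N16:
N16: 0
N38: 2  (via N16)
N4: 10  (via N16)
N18: 14  (via N16)
N23: 18  (via N16)
N8: 23  (via N18)
N3: 23  (via N16)
N14: 31  (via N4)
N15: 34  (via N14)
Shortest route: N16–N4–N14–N15 = 34.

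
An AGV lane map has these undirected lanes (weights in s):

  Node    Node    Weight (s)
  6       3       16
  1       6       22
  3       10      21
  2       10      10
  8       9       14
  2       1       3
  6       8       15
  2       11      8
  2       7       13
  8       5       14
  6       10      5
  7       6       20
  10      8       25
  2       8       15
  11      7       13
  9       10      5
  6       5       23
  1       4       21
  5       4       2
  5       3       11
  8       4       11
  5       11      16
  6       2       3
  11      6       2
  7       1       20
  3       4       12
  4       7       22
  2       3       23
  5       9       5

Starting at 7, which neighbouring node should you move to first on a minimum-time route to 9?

11

Enumerating some paths:
7–11–6–10–9: 13+2+5+5 = 25
7–2–6–10–9: 13+3+5+5 = 26
The minimum is 25 s via 7–11–6–10–9.
So from 7 the first move is to 11.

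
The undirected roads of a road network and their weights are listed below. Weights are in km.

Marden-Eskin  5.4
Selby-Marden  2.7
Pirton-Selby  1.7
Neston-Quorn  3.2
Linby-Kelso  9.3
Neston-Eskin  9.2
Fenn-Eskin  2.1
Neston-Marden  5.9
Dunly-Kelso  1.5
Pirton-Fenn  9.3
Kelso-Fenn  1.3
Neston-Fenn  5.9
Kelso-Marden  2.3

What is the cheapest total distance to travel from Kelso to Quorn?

10.4 km

Settle nodes by increasing distance from Kelso:
Kelso: 0
Fenn: 1.3  (via Kelso)
Dunly: 1.5  (via Kelso)
Marden: 2.3  (via Kelso)
Eskin: 3.4  (via Fenn)
Selby: 5  (via Marden)
Pirton: 6.7  (via Selby)
Neston: 7.2  (via Fenn)
Linby: 9.3  (via Kelso)
Quorn: 10.4  (via Neston)
Shortest route: Kelso → Fenn → Neston → Quorn = 10.4 km.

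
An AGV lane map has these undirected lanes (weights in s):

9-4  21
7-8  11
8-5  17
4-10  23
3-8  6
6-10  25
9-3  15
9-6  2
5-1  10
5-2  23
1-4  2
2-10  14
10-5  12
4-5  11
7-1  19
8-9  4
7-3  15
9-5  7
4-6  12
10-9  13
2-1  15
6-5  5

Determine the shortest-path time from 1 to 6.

Compare a few routes:
1 - 4 - 6: 2+12 = 14
1 - 5 - 9 - 6: 10+7+2 = 19
1 - 5 - 6: 10+5 = 15
1 - 4 - 5 - 6: 2+11+5 = 18
The minimum is 14 s via 1 - 4 - 6.

14 s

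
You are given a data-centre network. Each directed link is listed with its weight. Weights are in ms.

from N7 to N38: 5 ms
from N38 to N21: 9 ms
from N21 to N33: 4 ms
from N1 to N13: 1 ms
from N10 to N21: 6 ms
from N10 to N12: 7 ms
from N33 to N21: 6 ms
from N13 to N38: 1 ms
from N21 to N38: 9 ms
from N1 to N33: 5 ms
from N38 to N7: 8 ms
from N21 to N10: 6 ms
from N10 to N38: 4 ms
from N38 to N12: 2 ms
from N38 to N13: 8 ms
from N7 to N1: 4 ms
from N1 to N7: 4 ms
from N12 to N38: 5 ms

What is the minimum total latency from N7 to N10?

20 ms

Enumerating some paths:
N7 - N1 - N13 - N38 - N21 - N10: 4+1+1+9+6 = 21
N7 - N38 - N21 - N10: 5+9+6 = 20
Cheapest is N7 - N38 - N21 - N10 at 20 ms.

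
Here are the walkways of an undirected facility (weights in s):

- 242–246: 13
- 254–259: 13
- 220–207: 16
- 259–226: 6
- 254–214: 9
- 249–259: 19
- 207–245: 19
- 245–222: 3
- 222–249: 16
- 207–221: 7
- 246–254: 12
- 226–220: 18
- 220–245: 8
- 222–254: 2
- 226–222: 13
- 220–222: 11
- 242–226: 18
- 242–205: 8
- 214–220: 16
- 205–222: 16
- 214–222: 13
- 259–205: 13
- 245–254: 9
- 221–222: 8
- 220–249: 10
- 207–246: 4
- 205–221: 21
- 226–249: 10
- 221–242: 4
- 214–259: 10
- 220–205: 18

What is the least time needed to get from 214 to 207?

25 s

Enumerating some paths:
214 - 222 - 221 - 207: 13+8+7 = 28
214 - 254 - 222 - 221 - 207: 9+2+8+7 = 26
214 - 254 - 246 - 207: 9+12+4 = 25
The minimum is 25 s via 214 - 254 - 246 - 207.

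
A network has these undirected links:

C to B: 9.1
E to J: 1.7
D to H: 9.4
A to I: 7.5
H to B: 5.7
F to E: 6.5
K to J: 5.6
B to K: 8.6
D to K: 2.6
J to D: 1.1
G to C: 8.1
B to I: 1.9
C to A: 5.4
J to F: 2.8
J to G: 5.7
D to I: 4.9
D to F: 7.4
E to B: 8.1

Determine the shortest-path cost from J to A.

13.5

Shortest distances from J:
J: 0
D: 1.1  (via J)
E: 1.7  (via J)
F: 2.8  (via J)
K: 3.7  (via D)
G: 5.7  (via J)
I: 6  (via D)
B: 7.9  (via I)
H: 10.5  (via D)
A: 13.5  (via I)
Shortest route: J → D → I → A = 13.5.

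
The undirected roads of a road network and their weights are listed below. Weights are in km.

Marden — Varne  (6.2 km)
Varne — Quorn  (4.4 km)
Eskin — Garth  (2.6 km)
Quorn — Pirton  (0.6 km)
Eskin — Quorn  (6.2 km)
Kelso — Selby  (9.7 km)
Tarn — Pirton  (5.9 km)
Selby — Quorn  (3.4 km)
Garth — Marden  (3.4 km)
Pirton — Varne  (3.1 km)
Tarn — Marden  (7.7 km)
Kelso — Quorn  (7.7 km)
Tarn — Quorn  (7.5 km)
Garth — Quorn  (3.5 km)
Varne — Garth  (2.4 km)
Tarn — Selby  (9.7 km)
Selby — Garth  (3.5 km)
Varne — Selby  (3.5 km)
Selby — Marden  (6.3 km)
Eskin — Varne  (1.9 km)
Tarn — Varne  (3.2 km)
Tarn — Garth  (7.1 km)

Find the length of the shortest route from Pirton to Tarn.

5.9 km

Settle nodes by increasing distance from Pirton:
Pirton: 0
Quorn: 0.6  (via Pirton)
Varne: 3.1  (via Pirton)
Selby: 4  (via Quorn)
Garth: 4.1  (via Quorn)
Eskin: 5  (via Varne)
Tarn: 5.9  (via Pirton)
Shortest route: Pirton–Tarn = 5.9 km.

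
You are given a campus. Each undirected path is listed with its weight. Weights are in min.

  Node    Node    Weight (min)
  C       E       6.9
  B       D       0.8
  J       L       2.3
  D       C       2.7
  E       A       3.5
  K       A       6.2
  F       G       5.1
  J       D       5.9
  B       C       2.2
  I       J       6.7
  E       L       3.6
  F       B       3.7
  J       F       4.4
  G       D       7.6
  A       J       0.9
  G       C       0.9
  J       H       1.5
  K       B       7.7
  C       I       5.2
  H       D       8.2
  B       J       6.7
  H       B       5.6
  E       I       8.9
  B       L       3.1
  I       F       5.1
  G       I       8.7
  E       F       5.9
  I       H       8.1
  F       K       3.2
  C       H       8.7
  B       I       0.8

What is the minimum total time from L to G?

Shortest distances from L:
L: 0
J: 2.3  (via L)
B: 3.1  (via L)
A: 3.2  (via J)
E: 3.6  (via L)
H: 3.8  (via J)
D: 3.9  (via B)
I: 3.9  (via B)
C: 5.3  (via B)
G: 6.2  (via C)
Shortest route: L → B → C → G = 6.2 min.

6.2 min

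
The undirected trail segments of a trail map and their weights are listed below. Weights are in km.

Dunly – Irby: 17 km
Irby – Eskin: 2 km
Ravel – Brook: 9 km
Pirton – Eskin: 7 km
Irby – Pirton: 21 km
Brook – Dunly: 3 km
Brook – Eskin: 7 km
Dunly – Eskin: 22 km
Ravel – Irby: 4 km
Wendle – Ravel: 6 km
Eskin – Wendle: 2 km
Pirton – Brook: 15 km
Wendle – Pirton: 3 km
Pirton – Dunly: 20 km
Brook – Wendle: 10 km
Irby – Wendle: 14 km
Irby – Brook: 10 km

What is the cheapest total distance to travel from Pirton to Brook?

Enumerating some paths:
Pirton - Wendle - Eskin - Brook: 3+2+7 = 12
Pirton - Wendle - Brook: 3+10 = 13
Pirton - Eskin - Brook: 7+7 = 14
The minimum is 12 km via Pirton - Wendle - Eskin - Brook.

12 km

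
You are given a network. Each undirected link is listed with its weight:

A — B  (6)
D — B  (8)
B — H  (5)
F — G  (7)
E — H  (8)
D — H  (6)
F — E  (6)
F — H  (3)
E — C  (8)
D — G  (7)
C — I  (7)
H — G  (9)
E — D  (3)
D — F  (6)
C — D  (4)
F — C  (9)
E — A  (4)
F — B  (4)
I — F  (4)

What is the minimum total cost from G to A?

14

Candidate routes:
G - D - E - A: 7+3+4 = 14
G - F - E - A: 7+6+4 = 17
G - F - B - A: 7+4+6 = 17
Cheapest is G - D - E - A at 14.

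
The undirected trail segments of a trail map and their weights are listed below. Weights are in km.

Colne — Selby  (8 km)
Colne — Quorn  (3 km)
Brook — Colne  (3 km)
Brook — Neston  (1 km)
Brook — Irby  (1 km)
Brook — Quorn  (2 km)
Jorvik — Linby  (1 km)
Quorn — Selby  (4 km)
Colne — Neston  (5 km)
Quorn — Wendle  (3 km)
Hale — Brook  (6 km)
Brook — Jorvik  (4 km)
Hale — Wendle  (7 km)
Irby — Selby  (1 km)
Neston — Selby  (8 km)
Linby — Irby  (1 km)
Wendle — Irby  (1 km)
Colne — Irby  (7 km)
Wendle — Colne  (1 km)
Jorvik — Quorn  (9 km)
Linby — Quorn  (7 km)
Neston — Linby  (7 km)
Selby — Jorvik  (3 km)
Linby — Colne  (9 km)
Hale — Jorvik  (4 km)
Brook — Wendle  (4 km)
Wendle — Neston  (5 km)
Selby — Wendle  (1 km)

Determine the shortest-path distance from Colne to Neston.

Shortest distances from Colne:
Colne: 0
Wendle: 1  (via Colne)
Selby: 2  (via Wendle)
Irby: 2  (via Wendle)
Brook: 3  (via Colne)
Quorn: 3  (via Colne)
Linby: 3  (via Irby)
Jorvik: 4  (via Linby)
Neston: 4  (via Brook)
Shortest route: Colne → Brook → Neston = 4 km.

4 km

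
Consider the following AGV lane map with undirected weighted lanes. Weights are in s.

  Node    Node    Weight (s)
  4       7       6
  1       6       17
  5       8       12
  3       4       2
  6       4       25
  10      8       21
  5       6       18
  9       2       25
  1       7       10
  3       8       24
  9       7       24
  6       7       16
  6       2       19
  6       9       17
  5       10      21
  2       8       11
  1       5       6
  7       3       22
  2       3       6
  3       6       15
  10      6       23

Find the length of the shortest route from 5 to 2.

23 s

Candidate routes:
5 - 1 - 7 - 4 - 3 - 2: 6+10+6+2+6 = 30
5 - 8 - 2: 12+11 = 23
5 - 6 - 2: 18+19 = 37
Cheapest is 5 - 8 - 2 at 23 s.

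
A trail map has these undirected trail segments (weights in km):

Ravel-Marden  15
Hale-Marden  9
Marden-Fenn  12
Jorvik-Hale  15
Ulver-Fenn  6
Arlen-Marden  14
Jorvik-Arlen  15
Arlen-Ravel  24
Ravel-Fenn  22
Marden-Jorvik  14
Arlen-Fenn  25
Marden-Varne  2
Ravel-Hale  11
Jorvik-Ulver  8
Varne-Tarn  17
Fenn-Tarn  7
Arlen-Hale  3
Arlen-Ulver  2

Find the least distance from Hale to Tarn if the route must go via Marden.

28 km

Shortest Hale→Marden: Hale → Marden = 9
Best Marden to Tarn: Marden → Varne → Tarn costing 19
Total via Marden: 9 + 19 = 28 km.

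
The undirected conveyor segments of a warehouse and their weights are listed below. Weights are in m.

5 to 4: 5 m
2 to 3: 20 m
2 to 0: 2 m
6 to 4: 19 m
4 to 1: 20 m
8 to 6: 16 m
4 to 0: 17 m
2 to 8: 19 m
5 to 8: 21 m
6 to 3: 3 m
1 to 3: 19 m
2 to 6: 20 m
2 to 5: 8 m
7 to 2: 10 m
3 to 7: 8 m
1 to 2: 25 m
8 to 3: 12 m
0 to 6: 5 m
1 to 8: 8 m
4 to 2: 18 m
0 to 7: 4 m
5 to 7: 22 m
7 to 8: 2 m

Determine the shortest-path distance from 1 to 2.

Shortest distances from 1:
1: 0
8: 8  (via 1)
7: 10  (via 8)
0: 14  (via 7)
2: 16  (via 0)
Shortest route: 1 → 8 → 7 → 0 → 2 = 16 m.

16 m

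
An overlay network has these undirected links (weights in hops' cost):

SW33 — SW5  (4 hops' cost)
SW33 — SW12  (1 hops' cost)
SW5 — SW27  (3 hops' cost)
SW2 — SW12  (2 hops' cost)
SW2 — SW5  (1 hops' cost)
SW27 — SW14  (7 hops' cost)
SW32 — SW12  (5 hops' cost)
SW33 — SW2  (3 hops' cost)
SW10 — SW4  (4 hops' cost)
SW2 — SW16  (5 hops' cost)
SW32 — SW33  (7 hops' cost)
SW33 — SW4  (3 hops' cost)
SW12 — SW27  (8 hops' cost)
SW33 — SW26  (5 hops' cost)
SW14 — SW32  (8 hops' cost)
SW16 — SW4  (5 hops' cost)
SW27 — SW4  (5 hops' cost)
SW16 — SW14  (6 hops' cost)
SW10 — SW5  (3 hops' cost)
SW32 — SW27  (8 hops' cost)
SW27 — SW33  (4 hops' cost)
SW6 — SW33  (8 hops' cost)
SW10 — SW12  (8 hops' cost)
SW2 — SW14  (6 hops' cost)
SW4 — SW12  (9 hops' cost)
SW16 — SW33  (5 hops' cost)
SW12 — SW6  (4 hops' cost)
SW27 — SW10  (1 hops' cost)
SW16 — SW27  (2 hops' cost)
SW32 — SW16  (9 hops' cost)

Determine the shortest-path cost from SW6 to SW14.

12 hops' cost

Enumerating some paths:
SW6–SW12–SW33–SW2–SW14: 4+1+3+6 = 14
SW6–SW12–SW2–SW14: 4+2+6 = 12
The minimum is 12 hops' cost via SW6–SW12–SW2–SW14.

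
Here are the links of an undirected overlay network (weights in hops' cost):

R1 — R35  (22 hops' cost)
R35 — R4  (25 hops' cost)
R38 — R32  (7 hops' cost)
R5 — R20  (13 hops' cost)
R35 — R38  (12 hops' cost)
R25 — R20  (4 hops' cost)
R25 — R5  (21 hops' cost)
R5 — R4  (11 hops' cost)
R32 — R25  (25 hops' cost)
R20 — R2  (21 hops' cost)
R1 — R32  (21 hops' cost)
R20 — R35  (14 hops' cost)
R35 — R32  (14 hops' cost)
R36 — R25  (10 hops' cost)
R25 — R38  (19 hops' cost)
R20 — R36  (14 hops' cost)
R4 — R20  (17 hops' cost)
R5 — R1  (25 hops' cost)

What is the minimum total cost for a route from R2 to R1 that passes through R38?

72 hops' cost

Shortest R2→R38: R2 → R20 → R25 → R38 = 44
Best R38 to R1: R38 → R32 → R1 costing 28
Total via R38: 44 + 28 = 72 hops' cost.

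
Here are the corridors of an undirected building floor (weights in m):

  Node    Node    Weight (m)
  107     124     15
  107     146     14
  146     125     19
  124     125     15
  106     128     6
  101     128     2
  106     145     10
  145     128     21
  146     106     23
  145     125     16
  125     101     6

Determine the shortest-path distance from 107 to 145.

Compare a few routes:
107 - 124 - 125 - 101 - 128 - 106 - 145: 15+15+6+2+6+10 = 54
107 - 124 - 125 - 145: 15+15+16 = 46
107 - 146 - 106 - 145: 14+23+10 = 47
107 - 146 - 125 - 145: 14+19+16 = 49
The minimum is 46 m via 107 - 124 - 125 - 145.

46 m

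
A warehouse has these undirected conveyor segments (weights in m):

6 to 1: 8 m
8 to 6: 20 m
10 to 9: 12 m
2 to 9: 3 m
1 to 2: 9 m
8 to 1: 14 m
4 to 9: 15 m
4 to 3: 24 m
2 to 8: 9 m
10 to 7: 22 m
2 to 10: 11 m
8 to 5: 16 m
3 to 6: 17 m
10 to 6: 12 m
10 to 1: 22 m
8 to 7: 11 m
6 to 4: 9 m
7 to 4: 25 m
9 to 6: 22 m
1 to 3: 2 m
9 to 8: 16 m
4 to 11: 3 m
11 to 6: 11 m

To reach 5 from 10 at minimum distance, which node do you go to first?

2

Compare a few routes:
10 - 2 - 9 - 8 - 5: 11+3+16+16 = 46
10 - 9 - 2 - 8 - 5: 12+3+9+16 = 40
10 - 9 - 8 - 5: 12+16+16 = 44
10 - 2 - 8 - 5: 11+9+16 = 36
The minimum is 36 m via 10 - 2 - 8 - 5.
So from 10 the first move is to 2.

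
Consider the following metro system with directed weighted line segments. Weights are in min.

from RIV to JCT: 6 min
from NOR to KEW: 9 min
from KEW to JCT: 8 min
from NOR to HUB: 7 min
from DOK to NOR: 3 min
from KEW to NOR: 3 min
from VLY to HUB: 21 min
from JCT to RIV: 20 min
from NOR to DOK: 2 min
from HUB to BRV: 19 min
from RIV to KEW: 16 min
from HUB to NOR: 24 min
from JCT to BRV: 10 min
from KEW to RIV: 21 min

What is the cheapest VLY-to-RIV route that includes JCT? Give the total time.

Shortest VLY→JCT: VLY–HUB–NOR–KEW–JCT = 62
Best JCT to RIV: JCT–RIV costing 20
Total via JCT: 62 + 20 = 82 min.

82 min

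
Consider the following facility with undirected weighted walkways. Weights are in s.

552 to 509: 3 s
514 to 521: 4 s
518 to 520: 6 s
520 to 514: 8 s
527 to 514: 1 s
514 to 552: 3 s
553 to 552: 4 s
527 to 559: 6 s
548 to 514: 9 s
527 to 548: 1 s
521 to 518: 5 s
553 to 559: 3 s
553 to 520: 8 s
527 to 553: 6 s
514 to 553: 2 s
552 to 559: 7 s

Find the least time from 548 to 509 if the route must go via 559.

Shortest 548→559: 548–527–559 = 7
Best 559 to 509: 559–552–509 costing 10
Total via 559: 7 + 10 = 17 s.

17 s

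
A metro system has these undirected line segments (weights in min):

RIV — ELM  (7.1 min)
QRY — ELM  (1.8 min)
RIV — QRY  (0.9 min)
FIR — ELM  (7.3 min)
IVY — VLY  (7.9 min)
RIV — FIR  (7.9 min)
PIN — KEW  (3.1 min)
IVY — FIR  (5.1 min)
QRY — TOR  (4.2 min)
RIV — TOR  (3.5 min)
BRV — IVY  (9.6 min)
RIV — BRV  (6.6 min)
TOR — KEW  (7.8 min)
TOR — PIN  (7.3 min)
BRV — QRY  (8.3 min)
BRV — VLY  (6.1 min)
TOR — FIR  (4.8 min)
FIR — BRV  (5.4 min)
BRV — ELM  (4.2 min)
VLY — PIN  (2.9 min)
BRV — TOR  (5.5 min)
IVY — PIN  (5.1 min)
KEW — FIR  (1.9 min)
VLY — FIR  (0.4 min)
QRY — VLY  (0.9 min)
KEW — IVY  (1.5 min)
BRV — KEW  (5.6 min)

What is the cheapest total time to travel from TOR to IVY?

Settle nodes by increasing distance from TOR:
TOR: 0
RIV: 3.5  (via TOR)
QRY: 4.2  (via TOR)
FIR: 4.8  (via TOR)
VLY: 5.1  (via QRY)
BRV: 5.5  (via TOR)
ELM: 6  (via QRY)
KEW: 6.7  (via FIR)
PIN: 7.3  (via TOR)
IVY: 8.2  (via KEW)
Shortest route: TOR–FIR–KEW–IVY = 8.2 min.

8.2 min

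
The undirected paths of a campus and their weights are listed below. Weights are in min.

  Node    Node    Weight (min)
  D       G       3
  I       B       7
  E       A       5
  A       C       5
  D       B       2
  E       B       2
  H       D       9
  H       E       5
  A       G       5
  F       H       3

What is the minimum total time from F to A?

13 min

Running Dijkstra from F:
F: 0
H: 3  (via F)
E: 8  (via H)
B: 10  (via E)
D: 12  (via H)
A: 13  (via E)
Shortest route: F → H → E → A = 13 min.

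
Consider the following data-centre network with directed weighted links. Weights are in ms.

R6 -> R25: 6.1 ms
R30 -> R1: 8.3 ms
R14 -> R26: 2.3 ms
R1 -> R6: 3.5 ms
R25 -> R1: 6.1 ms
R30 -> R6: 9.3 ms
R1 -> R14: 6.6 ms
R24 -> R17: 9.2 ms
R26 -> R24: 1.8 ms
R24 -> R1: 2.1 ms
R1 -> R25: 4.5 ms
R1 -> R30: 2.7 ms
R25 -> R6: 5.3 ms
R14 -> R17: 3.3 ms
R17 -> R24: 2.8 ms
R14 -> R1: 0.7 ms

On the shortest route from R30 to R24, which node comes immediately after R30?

Candidate routes:
R30 → R1 → R14 → R26 → R24: 8.3+6.6+2.3+1.8 = 19
R30 → R1 → R14 → R17 → R24: 8.3+6.6+3.3+2.8 = 21
The minimum is 19 ms via R30 → R1 → R14 → R26 → R24.
So from R30 the first move is to R1.

R1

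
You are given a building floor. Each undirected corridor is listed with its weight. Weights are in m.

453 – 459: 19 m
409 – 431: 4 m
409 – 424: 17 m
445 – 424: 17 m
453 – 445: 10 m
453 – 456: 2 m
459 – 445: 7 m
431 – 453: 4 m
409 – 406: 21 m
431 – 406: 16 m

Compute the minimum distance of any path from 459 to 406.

Candidate routes:
459 - 445 - 453 - 431 - 409 - 406: 7+10+4+4+21 = 46
459 - 453 - 431 - 406: 19+4+16 = 39
459 - 445 - 453 - 431 - 406: 7+10+4+16 = 37
The minimum is 37 m via 459 - 445 - 453 - 431 - 406.

37 m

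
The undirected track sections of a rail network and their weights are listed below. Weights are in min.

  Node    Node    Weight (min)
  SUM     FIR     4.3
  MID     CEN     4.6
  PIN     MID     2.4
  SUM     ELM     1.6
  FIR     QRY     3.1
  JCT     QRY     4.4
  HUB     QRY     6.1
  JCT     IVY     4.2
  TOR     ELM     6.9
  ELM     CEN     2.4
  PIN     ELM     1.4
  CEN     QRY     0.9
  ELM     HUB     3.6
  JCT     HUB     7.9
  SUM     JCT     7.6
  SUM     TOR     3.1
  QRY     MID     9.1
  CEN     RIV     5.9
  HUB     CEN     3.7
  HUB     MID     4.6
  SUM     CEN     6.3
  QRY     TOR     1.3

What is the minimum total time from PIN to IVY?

Shortest distances from PIN:
PIN: 0
ELM: 1.4  (via PIN)
MID: 2.4  (via PIN)
SUM: 3  (via ELM)
CEN: 3.8  (via ELM)
QRY: 4.7  (via CEN)
HUB: 5  (via ELM)
TOR: 6  (via QRY)
FIR: 7.3  (via SUM)
JCT: 9.1  (via QRY)
RIV: 9.7  (via CEN)
IVY: 13.3  (via JCT)
Shortest route: PIN → ELM → CEN → QRY → JCT → IVY = 13.3 min.

13.3 min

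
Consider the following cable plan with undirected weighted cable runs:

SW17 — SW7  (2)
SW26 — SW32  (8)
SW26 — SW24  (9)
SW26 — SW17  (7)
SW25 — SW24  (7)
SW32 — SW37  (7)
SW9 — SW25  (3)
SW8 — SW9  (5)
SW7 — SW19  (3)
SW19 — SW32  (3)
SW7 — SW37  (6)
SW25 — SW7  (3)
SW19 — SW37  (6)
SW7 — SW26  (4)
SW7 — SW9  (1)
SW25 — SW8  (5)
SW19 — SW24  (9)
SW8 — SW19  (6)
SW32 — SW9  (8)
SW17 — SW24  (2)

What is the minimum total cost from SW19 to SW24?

Settle nodes by increasing distance from SW19:
SW19: 0
SW7: 3  (via SW19)
SW32: 3  (via SW19)
SW9: 4  (via SW7)
SW17: 5  (via SW7)
SW8: 6  (via SW19)
SW37: 6  (via SW19)
SW25: 6  (via SW7)
SW24: 7  (via SW17)
Shortest route: SW19 → SW7 → SW17 → SW24 = 7.

7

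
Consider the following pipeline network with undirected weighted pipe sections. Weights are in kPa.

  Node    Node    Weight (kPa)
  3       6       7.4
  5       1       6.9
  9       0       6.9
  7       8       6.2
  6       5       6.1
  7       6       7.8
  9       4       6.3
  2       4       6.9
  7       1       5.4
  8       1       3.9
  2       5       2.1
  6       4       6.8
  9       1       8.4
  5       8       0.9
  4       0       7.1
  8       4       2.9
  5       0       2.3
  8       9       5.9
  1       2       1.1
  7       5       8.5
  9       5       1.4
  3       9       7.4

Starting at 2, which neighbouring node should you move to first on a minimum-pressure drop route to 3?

Candidate routes:
2 - 1 - 8 - 5 - 9 - 3: 1.1+3.9+0.9+1.4+7.4 = 14.7
2 - 5 - 9 - 3: 2.1+1.4+7.4 = 10.9
2 - 5 - 8 - 9 - 3: 2.1+0.9+5.9+7.4 = 16.3
2 - 5 - 6 - 3: 2.1+6.1+7.4 = 15.6
Cheapest is 2 - 5 - 9 - 3 at 10.9 kPa.
So from 2 the first move is to 5.

5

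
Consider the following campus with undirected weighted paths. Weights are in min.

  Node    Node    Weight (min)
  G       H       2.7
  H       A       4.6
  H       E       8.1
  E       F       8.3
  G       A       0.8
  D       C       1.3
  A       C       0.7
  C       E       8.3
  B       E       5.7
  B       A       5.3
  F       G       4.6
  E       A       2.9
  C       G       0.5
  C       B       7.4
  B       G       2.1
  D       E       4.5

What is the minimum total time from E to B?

5.7 min

Shortest distances from E:
E: 0
A: 2.9  (via E)
C: 3.6  (via A)
G: 3.7  (via A)
D: 4.5  (via E)
B: 5.7  (via E)
Shortest route: E–B = 5.7 min.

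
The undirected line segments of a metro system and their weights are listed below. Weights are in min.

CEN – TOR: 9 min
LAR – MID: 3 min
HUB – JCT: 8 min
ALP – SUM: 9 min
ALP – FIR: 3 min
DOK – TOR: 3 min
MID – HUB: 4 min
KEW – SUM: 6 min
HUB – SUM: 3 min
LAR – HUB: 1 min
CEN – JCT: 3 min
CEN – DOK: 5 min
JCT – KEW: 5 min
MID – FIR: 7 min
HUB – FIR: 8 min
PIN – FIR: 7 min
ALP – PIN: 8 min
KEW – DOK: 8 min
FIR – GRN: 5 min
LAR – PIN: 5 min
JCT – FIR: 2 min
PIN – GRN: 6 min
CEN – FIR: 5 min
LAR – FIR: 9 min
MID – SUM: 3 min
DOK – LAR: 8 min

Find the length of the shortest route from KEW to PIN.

14 min

Settle nodes by increasing distance from KEW:
KEW: 0
JCT: 5  (via KEW)
SUM: 6  (via KEW)
FIR: 7  (via JCT)
CEN: 8  (via JCT)
DOK: 8  (via KEW)
MID: 9  (via SUM)
HUB: 9  (via SUM)
ALP: 10  (via FIR)
LAR: 10  (via HUB)
TOR: 11  (via DOK)
GRN: 12  (via FIR)
PIN: 14  (via FIR)
Shortest route: KEW–JCT–FIR–PIN = 14 min.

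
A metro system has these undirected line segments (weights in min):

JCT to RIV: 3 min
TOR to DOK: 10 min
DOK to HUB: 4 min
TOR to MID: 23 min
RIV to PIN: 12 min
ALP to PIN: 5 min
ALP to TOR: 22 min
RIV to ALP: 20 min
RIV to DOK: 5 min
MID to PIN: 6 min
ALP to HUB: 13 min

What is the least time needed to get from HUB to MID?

24 min

Running Dijkstra from HUB:
HUB: 0
DOK: 4  (via HUB)
RIV: 9  (via DOK)
JCT: 12  (via RIV)
ALP: 13  (via HUB)
TOR: 14  (via DOK)
PIN: 18  (via ALP)
MID: 24  (via PIN)
Shortest route: HUB → ALP → PIN → MID = 24 min.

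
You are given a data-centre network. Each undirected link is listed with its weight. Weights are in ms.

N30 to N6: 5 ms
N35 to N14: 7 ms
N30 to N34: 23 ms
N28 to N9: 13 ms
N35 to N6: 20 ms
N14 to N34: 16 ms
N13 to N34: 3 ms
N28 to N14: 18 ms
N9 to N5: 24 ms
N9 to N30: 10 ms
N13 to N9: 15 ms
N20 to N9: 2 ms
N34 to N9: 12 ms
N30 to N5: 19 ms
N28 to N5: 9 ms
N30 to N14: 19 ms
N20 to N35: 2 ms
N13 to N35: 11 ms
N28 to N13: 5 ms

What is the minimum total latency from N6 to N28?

28 ms

Shortest distances from N6:
N6: 0
N30: 5  (via N6)
N9: 15  (via N30)
N20: 17  (via N9)
N35: 19  (via N20)
N5: 24  (via N30)
N14: 24  (via N30)
N34: 27  (via N9)
N28: 28  (via N9)
Shortest route: N6–N30–N9–N28 = 28 ms.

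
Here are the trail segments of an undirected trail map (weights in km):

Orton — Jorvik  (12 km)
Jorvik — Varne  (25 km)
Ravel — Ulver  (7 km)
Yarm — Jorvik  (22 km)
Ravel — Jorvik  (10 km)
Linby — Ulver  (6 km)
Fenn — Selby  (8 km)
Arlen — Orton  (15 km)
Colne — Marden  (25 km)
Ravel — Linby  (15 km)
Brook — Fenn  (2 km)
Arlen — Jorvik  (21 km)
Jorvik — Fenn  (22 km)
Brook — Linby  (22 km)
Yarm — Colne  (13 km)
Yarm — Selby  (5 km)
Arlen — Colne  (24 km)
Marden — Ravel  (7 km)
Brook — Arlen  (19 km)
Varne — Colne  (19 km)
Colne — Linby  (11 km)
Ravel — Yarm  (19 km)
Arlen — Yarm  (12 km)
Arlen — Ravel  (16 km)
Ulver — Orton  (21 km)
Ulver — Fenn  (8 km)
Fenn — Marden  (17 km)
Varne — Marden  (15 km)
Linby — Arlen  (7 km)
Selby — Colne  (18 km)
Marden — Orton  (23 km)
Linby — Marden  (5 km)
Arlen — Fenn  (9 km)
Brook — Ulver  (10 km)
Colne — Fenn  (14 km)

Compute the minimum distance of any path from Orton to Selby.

Compare a few routes:
Orton - Ulver - Fenn - Selby: 21+8+8 = 37
Orton - Arlen - Fenn - Selby: 15+9+8 = 32
Orton - Jorvik - Yarm - Selby: 12+22+5 = 39
Cheapest is Orton - Arlen - Fenn - Selby at 32 km.

32 km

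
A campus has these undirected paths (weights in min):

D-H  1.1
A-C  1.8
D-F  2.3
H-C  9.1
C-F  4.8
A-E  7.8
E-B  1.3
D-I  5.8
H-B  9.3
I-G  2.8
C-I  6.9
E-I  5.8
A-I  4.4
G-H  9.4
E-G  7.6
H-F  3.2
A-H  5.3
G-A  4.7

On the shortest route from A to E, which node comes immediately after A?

E

Candidate routes:
A - E: 7.8 = 7.8
A - I - E: 4.4+5.8 = 10.2
Cheapest is A - E at 7.8 min.
So from A the first move is to E.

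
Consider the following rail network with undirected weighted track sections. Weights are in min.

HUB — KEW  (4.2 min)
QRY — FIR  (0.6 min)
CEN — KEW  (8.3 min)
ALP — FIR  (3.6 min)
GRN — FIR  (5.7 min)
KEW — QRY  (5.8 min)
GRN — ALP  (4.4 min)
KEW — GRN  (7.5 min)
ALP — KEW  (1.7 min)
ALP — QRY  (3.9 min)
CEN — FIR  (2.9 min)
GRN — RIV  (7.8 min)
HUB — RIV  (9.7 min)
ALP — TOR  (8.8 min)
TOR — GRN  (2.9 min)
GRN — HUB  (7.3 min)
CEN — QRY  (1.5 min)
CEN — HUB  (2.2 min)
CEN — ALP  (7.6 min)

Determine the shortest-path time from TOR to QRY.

Settle nodes by increasing distance from TOR:
TOR: 0
GRN: 2.9  (via TOR)
ALP: 7.3  (via GRN)
FIR: 8.6  (via GRN)
KEW: 9  (via ALP)
QRY: 9.2  (via FIR)
Shortest route: TOR–GRN–FIR–QRY = 9.2 min.

9.2 min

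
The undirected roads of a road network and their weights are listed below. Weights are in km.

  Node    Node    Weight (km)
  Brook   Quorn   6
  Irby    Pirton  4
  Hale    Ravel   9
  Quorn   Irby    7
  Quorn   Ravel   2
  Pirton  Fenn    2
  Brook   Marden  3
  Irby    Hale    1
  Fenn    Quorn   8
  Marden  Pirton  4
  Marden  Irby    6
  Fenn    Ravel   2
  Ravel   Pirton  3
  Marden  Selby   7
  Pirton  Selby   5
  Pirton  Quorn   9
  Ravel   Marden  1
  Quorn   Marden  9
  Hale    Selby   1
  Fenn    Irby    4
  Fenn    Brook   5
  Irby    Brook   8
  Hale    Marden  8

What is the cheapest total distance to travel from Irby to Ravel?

6 km

Running Dijkstra from Irby:
Irby: 0
Hale: 1  (via Irby)
Selby: 2  (via Hale)
Fenn: 4  (via Irby)
Pirton: 4  (via Irby)
Ravel: 6  (via Fenn)
Shortest route: Irby → Fenn → Ravel = 6 km.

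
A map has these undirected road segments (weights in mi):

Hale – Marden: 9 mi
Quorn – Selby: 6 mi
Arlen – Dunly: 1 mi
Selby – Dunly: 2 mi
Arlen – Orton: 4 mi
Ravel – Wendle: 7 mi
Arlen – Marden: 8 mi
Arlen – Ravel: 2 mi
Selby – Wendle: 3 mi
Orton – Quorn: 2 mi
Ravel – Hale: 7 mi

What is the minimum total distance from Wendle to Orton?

Settle nodes by increasing distance from Wendle:
Wendle: 0
Selby: 3  (via Wendle)
Dunly: 5  (via Selby)
Arlen: 6  (via Dunly)
Ravel: 7  (via Wendle)
Quorn: 9  (via Selby)
Orton: 10  (via Arlen)
Shortest route: Wendle → Selby → Dunly → Arlen → Orton = 10 mi.

10 mi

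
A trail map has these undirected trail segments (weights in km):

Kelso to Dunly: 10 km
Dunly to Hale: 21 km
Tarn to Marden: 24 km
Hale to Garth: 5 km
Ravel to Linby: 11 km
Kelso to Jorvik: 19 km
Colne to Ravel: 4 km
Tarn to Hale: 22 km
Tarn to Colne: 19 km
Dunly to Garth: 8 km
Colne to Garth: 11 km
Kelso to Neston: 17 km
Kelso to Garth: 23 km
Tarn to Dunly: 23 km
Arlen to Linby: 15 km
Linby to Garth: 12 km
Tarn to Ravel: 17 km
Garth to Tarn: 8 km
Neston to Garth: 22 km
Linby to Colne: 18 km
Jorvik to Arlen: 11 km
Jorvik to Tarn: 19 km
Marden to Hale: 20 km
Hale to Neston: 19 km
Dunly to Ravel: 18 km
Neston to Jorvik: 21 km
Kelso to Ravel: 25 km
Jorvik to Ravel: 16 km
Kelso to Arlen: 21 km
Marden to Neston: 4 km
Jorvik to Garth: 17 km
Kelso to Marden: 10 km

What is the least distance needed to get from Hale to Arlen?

32 km

Running Dijkstra from Hale:
Hale: 0
Garth: 5  (via Hale)
Tarn: 13  (via Garth)
Dunly: 13  (via Garth)
Colne: 16  (via Garth)
Linby: 17  (via Garth)
Neston: 19  (via Hale)
Ravel: 20  (via Colne)
Marden: 20  (via Hale)
Jorvik: 22  (via Garth)
Kelso: 23  (via Dunly)
Arlen: 32  (via Linby)
Shortest route: Hale–Garth–Linby–Arlen = 32 km.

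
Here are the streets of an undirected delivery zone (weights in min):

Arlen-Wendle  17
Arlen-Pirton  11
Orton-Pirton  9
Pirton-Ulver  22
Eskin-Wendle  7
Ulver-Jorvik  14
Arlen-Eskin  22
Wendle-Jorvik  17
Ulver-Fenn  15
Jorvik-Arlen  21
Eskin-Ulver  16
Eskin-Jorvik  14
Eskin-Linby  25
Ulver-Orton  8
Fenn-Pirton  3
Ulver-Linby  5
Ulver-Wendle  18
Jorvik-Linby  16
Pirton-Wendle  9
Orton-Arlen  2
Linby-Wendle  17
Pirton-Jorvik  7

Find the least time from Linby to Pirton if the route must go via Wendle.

Best Linby to Wendle: Linby → Wendle costing 17
Shortest Wendle→Pirton: Wendle → Pirton = 9
Total via Wendle: 17 + 9 = 26 min.

26 min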